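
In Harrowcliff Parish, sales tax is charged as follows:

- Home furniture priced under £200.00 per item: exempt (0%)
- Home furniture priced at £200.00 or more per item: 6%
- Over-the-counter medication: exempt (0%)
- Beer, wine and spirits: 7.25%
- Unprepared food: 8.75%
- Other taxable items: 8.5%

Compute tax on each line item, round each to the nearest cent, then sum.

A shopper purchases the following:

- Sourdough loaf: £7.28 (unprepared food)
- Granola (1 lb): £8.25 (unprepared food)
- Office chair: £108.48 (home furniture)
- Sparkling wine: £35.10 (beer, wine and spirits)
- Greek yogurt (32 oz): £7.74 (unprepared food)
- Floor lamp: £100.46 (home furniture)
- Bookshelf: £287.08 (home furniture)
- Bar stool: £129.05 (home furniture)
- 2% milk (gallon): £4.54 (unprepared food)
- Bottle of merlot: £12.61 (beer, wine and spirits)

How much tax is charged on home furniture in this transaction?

Office chair £108.48: home furniture, under £200.00 → 0% → £0.00
Floor lamp £100.46: home furniture, under £200.00 → 0% → £0.00
Bookshelf £287.08: home furniture, £200.00 or more → 6% → £17.22
Bar stool £129.05: home furniture, under £200.00 → 0% → £0.00
Tax on home furniture = £0.00 + £0.00 + £17.22 + £0.00 = £17.22

£17.22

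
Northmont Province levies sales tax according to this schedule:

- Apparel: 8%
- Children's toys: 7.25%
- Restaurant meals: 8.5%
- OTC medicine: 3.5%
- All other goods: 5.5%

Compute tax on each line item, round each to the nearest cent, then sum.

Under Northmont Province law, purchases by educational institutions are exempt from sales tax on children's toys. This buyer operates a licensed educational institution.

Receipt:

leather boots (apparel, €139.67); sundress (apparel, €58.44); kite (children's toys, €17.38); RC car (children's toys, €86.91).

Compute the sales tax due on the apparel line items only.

€15.85

Leather boots €139.67: apparel → 8% → €11.17
Sundress €58.44: apparel → 8% → €4.68
Tax on apparel = €11.17 + €4.68 = €15.85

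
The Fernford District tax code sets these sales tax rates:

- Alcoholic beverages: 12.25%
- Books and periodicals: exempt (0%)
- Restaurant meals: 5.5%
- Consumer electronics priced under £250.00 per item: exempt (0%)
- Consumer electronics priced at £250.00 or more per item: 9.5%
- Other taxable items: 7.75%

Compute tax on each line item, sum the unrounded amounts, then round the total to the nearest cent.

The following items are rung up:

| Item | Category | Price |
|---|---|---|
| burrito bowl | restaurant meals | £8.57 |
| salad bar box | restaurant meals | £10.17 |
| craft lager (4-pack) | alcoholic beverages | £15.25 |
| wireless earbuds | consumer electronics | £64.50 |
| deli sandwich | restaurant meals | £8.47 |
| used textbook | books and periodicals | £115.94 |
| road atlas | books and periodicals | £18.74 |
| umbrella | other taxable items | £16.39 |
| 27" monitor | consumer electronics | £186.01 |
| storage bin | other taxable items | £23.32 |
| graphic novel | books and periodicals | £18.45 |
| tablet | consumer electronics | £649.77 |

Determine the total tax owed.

£68.17

Burrito bowl £8.57: restaurant meals → 5.5% → £0.47135
Salad bar box £10.17: restaurant meals → 5.5% → £0.55935
Craft lager (4-pack) £15.25: alcoholic beverages → 12.25% → £1.868125
Wireless earbuds £64.50: consumer electronics, under £250.00 → 0% → £0.00
Deli sandwich £8.47: restaurant meals → 5.5% → £0.46585
Used textbook £115.94: books and periodicals → 0% → £0.00
Road atlas £18.74: books and periodicals → 0% → £0.00
Umbrella £16.39: other taxable items → 7.75% → £1.270225
27" monitor £186.01: consumer electronics, under £250.00 → 0% → £0.00
Storage bin £23.32: other taxable items → 7.75% → £1.8073
Graphic novel £18.45: books and periodicals → 0% → £0.00
Tablet £649.77: consumer electronics, £250.00 or more → 9.5% → £61.72815
Unrounded tax sum = £68.17035 → £68.17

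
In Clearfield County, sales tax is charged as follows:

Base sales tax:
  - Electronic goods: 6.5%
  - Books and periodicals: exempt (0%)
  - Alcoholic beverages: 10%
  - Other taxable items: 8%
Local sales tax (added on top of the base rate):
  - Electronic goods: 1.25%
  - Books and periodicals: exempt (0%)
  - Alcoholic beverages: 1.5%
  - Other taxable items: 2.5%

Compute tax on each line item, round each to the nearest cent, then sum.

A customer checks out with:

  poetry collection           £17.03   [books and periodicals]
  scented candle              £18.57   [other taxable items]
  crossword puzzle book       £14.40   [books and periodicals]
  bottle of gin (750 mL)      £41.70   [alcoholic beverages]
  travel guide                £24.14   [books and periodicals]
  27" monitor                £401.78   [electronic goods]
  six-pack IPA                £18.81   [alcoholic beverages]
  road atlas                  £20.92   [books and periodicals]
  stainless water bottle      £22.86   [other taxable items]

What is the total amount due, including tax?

£622.66

Poetry collection £17.03: books and periodicals → 0% + 0% local = 0% → £0.00
Scented candle £18.57: other taxable items → 8% + 2.5% local = 10.5% → £1.95
Crossword puzzle book £14.40: books and periodicals → 0% + 0% local = 0% → £0.00
Bottle of gin (750 mL) £41.70: alcoholic beverages → 10% + 1.5% local = 11.5% → £4.80
Travel guide £24.14: books and periodicals → 0% + 0% local = 0% → £0.00
27" monitor £401.78: electronic goods → 6.5% + 1.25% local = 7.75% → £31.14
Six-pack IPA £18.81: alcoholic beverages → 10% + 1.5% local = 11.5% → £2.16
Road atlas £20.92: books and periodicals → 0% + 0% local = 0% → £0.00
Stainless water bottle £22.86: other taxable items → 8% + 2.5% local = 10.5% → £2.40
Subtotal = £580.21; tax = £42.45; total due = £622.66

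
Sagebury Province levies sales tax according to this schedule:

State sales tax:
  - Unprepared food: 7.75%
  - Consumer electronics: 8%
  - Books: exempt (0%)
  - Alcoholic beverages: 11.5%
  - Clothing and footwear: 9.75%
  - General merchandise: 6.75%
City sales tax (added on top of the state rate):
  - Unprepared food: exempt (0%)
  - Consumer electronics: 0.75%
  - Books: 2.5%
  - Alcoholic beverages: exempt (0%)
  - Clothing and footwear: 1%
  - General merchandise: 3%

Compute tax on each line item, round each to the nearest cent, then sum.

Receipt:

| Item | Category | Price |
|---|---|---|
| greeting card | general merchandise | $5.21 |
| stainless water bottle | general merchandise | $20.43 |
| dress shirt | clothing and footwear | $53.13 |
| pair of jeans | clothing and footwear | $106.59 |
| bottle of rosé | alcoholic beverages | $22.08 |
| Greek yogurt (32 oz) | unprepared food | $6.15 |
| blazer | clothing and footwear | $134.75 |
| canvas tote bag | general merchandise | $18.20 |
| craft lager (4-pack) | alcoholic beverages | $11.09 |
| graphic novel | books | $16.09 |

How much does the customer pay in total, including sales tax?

$434.35

Greeting card $5.21: general merchandise → 6.75% + 3% city = 9.75% → $0.51
Stainless water bottle $20.43: general merchandise → 6.75% + 3% city = 9.75% → $1.99
Dress shirt $53.13: clothing and footwear → 9.75% + 1% city = 10.75% → $5.71
Pair of jeans $106.59: clothing and footwear → 9.75% + 1% city = 10.75% → $11.46
Bottle of rosé $22.08: alcoholic beverages → 11.5% + 0% city = 11.5% → $2.54
Greek yogurt (32 oz) $6.15: unprepared food → 7.75% + 0% city = 7.75% → $0.48
Blazer $134.75: clothing and footwear → 9.75% + 1% city = 10.75% → $14.49
Canvas tote bag $18.20: general merchandise → 6.75% + 3% city = 9.75% → $1.77
Craft lager (4-pack) $11.09: alcoholic beverages → 11.5% + 0% city = 11.5% → $1.28
Graphic novel $16.09: books → 0% + 2.5% city = 2.5% → $0.40
Subtotal = $393.72; tax = $40.63; total due = $434.35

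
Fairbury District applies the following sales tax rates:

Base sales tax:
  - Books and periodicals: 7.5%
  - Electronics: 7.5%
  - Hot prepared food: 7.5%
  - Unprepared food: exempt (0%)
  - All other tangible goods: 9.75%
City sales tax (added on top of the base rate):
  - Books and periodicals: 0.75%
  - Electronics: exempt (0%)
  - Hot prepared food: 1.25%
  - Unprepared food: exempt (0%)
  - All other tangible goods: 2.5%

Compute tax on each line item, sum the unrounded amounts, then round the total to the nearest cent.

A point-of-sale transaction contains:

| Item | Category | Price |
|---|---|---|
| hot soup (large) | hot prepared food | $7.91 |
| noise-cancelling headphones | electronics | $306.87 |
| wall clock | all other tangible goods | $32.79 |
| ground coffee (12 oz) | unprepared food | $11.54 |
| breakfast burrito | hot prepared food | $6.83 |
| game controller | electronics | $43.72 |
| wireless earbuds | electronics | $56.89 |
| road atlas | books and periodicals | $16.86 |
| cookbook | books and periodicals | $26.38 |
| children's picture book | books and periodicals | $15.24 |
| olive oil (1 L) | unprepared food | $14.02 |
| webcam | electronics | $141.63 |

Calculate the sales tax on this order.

Hot soup (large) $7.91: hot prepared food → 7.5% + 1.25% city = 8.75% → $0.692125
Noise-cancelling headphones $306.87: electronics → 7.5% + 0% city = 7.5% → $23.01525
Wall clock $32.79: all other tangible goods → 9.75% + 2.5% city = 12.25% → $4.016775
Ground coffee (12 oz) $11.54: unprepared food → 0% + 0% city = 0% → $0.00
Breakfast burrito $6.83: hot prepared food → 7.5% + 1.25% city = 8.75% → $0.597625
Game controller $43.72: electronics → 7.5% + 0% city = 7.5% → $3.279
Wireless earbuds $56.89: electronics → 7.5% + 0% city = 7.5% → $4.26675
Road atlas $16.86: books and periodicals → 7.5% + 0.75% city = 8.25% → $1.39095
Cookbook $26.38: books and periodicals → 7.5% + 0.75% city = 8.25% → $2.17635
Children's picture book $15.24: books and periodicals → 7.5% + 0.75% city = 8.25% → $1.2573
Olive oil (1 L) $14.02: unprepared food → 0% + 0% city = 0% → $0.00
Webcam $141.63: electronics → 7.5% + 0% city = 7.5% → $10.62225
Unrounded tax sum = $51.314375 → $51.31

$51.31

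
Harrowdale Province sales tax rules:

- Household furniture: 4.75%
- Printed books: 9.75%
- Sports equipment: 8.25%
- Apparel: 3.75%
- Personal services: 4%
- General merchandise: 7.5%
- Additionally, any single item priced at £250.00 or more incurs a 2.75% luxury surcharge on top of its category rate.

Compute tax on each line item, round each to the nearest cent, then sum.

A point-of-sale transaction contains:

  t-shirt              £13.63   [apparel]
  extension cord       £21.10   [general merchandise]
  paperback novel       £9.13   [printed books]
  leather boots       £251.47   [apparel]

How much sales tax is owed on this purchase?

£19.33

T-shirt £13.63: apparel → 3.75% → £0.51
Extension cord £21.10: general merchandise → 7.5% → £1.58
Paperback novel £9.13: printed books → 9.75% → £0.89
Leather boots £251.47: apparel → 3.75% + 2.75% surcharge = 6.5% → £16.35
Total tax = £0.51 + £1.58 + £0.89 + £16.35 = £19.33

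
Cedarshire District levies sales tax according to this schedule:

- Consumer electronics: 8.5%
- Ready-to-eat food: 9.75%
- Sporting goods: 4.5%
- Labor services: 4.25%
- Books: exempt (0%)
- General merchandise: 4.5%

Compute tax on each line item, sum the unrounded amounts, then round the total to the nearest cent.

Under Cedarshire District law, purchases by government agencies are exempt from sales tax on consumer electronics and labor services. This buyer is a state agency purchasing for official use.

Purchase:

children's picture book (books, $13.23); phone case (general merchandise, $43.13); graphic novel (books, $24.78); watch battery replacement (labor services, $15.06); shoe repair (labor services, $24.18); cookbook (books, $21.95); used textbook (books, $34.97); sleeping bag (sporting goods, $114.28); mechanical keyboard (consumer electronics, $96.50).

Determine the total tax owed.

$7.08

Children's picture book $13.23: books → 0% → $0.00
Phone case $43.13: general merchandise → 4.5% → $1.94085
Graphic novel $24.78: books → 0% → $0.00
Watch battery replacement $15.06: labor services, buyer-exempt → 0% → $0.00
Shoe repair $24.18: labor services, buyer-exempt → 0% → $0.00
Cookbook $21.95: books → 0% → $0.00
Used textbook $34.97: books → 0% → $0.00
Sleeping bag $114.28: sporting goods → 4.5% → $5.1426
Mechanical keyboard $96.50: consumer electronics, buyer-exempt → 0% → $0.00
Unrounded tax sum = $7.08345 → $7.08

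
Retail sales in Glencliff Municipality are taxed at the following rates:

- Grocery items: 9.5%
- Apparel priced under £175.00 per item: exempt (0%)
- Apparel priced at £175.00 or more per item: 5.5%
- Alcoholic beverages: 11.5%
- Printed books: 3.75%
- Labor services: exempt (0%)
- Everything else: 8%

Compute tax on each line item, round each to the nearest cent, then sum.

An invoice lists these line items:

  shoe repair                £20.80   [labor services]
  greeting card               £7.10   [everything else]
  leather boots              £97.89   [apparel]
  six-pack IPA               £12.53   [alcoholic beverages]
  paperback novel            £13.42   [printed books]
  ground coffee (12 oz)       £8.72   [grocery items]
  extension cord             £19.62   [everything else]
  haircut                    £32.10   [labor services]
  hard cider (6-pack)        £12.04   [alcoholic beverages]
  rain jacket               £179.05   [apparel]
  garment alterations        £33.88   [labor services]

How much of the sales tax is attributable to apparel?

Leather boots £97.89: apparel, under £175.00 → 0% → £0.00
Rain jacket £179.05: apparel, £175.00 or more → 5.5% → £9.85
Tax on apparel = £0.00 + £9.85 = £9.85

£9.85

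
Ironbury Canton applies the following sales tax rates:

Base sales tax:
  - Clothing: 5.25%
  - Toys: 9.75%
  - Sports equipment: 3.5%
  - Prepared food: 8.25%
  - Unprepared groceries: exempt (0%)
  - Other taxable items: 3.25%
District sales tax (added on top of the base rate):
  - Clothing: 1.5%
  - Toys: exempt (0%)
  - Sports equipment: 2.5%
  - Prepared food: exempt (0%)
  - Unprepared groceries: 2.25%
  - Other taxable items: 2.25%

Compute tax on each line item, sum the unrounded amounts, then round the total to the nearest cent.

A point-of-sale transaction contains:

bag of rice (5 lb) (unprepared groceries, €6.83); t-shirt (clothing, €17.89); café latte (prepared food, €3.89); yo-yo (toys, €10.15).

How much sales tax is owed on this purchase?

Bag of rice (5 lb) €6.83: unprepared groceries → 0% + 2.25% district = 2.25% → €0.153675
T-shirt €17.89: clothing → 5.25% + 1.5% district = 6.75% → €1.207575
Café latte €3.89: prepared food → 8.25% + 0% district = 8.25% → €0.320925
Yo-yo €10.15: toys → 9.75% + 0% district = 9.75% → €0.989625
Unrounded tax sum = €2.6718 → €2.67

€2.67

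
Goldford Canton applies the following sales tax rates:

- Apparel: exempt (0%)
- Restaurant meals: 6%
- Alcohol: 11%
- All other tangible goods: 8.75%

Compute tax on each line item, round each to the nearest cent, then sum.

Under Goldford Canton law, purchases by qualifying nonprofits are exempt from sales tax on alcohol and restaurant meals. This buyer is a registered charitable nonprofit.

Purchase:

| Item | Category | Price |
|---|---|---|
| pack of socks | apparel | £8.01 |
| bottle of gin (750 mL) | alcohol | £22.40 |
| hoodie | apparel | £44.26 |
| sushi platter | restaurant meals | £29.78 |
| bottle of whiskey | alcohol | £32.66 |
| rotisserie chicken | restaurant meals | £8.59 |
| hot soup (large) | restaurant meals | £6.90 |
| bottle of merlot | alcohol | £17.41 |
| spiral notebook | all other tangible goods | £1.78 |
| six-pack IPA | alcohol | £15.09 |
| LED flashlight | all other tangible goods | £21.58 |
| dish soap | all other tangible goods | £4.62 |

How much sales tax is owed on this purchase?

£2.45

Pack of socks £8.01: apparel → 0% → £0.00
Bottle of gin (750 mL) £22.40: alcohol, buyer-exempt → 0% → £0.00
Hoodie £44.26: apparel → 0% → £0.00
Sushi platter £29.78: restaurant meals, buyer-exempt → 0% → £0.00
Bottle of whiskey £32.66: alcohol, buyer-exempt → 0% → £0.00
Rotisserie chicken £8.59: restaurant meals, buyer-exempt → 0% → £0.00
Hot soup (large) £6.90: restaurant meals, buyer-exempt → 0% → £0.00
Bottle of merlot £17.41: alcohol, buyer-exempt → 0% → £0.00
Spiral notebook £1.78: all other tangible goods → 8.75% → £0.16
Six-pack IPA £15.09: alcohol, buyer-exempt → 0% → £0.00
LED flashlight £21.58: all other tangible goods → 8.75% → £1.89
Dish soap £4.62: all other tangible goods → 8.75% → £0.40
Total tax = £0.16 + £1.89 + £0.40 = £2.45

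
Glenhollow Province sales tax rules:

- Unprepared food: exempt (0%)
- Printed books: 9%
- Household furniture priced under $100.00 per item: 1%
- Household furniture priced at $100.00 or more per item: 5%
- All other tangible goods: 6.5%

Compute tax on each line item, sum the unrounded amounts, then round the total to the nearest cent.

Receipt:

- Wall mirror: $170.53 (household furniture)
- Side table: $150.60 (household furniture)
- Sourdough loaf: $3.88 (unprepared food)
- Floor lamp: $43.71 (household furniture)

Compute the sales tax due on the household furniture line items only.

Wall mirror $170.53: household furniture, $100.00 or more → 5% → $8.5265
Side table $150.60: household furniture, $100.00 or more → 5% → $7.53
Floor lamp $43.71: household furniture, under $100.00 → 1% → $0.4371
Tax on household furniture: unrounded sum = $16.4936 → $16.49

$16.49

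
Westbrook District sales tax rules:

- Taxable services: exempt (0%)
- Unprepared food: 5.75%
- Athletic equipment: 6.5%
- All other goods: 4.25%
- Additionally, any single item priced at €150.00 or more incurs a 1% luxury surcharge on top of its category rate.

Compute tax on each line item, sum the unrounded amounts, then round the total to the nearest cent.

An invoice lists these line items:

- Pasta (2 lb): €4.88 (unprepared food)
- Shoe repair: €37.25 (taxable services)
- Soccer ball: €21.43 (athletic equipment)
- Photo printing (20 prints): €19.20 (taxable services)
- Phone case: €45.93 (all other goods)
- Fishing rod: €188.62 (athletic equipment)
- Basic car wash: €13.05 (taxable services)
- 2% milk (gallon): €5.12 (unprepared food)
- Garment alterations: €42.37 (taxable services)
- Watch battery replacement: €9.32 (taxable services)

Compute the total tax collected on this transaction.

€18.07

Pasta (2 lb) €4.88: unprepared food → 5.75% → €0.2806
Shoe repair €37.25: taxable services → 0% → €0.00
Soccer ball €21.43: athletic equipment → 6.5% → €1.39295
Photo printing (20 prints) €19.20: taxable services → 0% → €0.00
Phone case €45.93: all other goods → 4.25% → €1.952025
Fishing rod €188.62: athletic equipment → 6.5% + 1% surcharge = 7.5% → €14.1465
Basic car wash €13.05: taxable services → 0% → €0.00
2% milk (gallon) €5.12: unprepared food → 5.75% → €0.2944
Garment alterations €42.37: taxable services → 0% → €0.00
Watch battery replacement €9.32: taxable services → 0% → €0.00
Unrounded tax sum = €18.066475 → €18.07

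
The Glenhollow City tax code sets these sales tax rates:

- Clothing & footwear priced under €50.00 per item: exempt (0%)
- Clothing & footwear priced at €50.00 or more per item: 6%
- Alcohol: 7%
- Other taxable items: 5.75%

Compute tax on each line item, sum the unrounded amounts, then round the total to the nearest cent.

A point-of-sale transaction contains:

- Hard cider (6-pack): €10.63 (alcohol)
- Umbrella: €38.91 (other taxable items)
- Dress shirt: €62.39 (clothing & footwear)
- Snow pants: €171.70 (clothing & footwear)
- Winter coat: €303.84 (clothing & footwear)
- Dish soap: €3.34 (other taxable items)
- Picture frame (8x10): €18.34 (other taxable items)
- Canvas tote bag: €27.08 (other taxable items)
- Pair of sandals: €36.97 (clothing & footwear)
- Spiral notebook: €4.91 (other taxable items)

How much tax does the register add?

Hard cider (6-pack) €10.63: alcohol → 7% → €0.7441
Umbrella €38.91: other taxable items → 5.75% → €2.237325
Dress shirt €62.39: clothing & footwear, €50.00 or more → 6% → €3.7434
Snow pants €171.70: clothing & footwear, €50.00 or more → 6% → €10.302
Winter coat €303.84: clothing & footwear, €50.00 or more → 6% → €18.2304
Dish soap €3.34: other taxable items → 5.75% → €0.19205
Picture frame (8x10) €18.34: other taxable items → 5.75% → €1.05455
Canvas tote bag €27.08: other taxable items → 5.75% → €1.5571
Pair of sandals €36.97: clothing & footwear, under €50.00 → 0% → €0.00
Spiral notebook €4.91: other taxable items → 5.75% → €0.282325
Unrounded tax sum = €38.34325 → €38.34

€38.34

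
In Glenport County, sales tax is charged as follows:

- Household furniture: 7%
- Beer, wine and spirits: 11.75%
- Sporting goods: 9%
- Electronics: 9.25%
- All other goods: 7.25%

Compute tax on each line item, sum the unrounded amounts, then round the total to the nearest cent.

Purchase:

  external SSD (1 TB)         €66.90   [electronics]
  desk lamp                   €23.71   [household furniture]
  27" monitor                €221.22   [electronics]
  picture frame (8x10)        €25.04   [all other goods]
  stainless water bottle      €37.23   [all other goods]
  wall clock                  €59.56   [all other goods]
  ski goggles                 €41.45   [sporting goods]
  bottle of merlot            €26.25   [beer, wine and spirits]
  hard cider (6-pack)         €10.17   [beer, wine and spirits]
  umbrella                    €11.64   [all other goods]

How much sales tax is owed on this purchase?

€46.00

External SSD (1 TB) €66.90: electronics → 9.25% → €6.18825
Desk lamp €23.71: household furniture → 7% → €1.6597
27" monitor €221.22: electronics → 9.25% → €20.46285
Picture frame (8x10) €25.04: all other goods → 7.25% → €1.8154
Stainless water bottle €37.23: all other goods → 7.25% → €2.699175
Wall clock €59.56: all other goods → 7.25% → €4.3181
Ski goggles €41.45: sporting goods → 9% → €3.7305
Bottle of merlot €26.25: beer, wine and spirits → 11.75% → €3.084375
Hard cider (6-pack) €10.17: beer, wine and spirits → 11.75% → €1.194975
Umbrella €11.64: all other goods → 7.25% → €0.8439
Unrounded tax sum = €45.997225 → €46.00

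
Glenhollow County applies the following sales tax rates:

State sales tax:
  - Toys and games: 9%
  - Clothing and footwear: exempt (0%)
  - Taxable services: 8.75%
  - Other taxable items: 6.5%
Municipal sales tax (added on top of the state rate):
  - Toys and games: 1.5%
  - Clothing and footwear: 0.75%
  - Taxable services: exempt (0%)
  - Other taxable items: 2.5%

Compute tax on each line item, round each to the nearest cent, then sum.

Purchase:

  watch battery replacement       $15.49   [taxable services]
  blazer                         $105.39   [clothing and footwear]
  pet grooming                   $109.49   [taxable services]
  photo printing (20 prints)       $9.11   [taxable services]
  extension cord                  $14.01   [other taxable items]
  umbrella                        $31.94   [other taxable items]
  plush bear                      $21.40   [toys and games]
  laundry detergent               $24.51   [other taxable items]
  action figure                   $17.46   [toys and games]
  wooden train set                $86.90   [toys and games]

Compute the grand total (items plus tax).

$467.77

Watch battery replacement $15.49: taxable services → 8.75% + 0% municipal = 8.75% → $1.36
Blazer $105.39: clothing and footwear → 0% + 0.75% municipal = 0.75% → $0.79
Pet grooming $109.49: taxable services → 8.75% + 0% municipal = 8.75% → $9.58
Photo printing (20 prints) $9.11: taxable services → 8.75% + 0% municipal = 8.75% → $0.80
Extension cord $14.01: other taxable items → 6.5% + 2.5% municipal = 9% → $1.26
Umbrella $31.94: other taxable items → 6.5% + 2.5% municipal = 9% → $2.87
Plush bear $21.40: toys and games → 9% + 1.5% municipal = 10.5% → $2.25
Laundry detergent $24.51: other taxable items → 6.5% + 2.5% municipal = 9% → $2.21
Action figure $17.46: toys and games → 9% + 1.5% municipal = 10.5% → $1.83
Wooden train set $86.90: toys and games → 9% + 1.5% municipal = 10.5% → $9.12
Subtotal = $435.70; tax = $32.07; total due = $467.77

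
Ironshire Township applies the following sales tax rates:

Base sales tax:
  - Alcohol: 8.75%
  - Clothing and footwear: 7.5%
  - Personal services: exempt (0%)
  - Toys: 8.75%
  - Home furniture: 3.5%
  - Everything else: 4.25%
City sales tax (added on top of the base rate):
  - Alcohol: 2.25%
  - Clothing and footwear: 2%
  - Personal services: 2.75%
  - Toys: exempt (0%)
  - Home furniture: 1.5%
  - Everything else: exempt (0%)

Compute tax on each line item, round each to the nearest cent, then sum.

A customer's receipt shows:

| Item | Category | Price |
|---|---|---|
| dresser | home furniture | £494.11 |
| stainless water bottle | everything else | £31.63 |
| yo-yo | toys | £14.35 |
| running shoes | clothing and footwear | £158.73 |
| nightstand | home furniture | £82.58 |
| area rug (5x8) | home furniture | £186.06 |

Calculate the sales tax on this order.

Dresser £494.11: home furniture → 3.5% + 1.5% city = 5% → £24.71
Stainless water bottle £31.63: everything else → 4.25% + 0% city = 4.25% → £1.34
Yo-yo £14.35: toys → 8.75% + 0% city = 8.75% → £1.26
Running shoes £158.73: clothing and footwear → 7.5% + 2% city = 9.5% → £15.08
Nightstand £82.58: home furniture → 3.5% + 1.5% city = 5% → £4.13
Area rug (5x8) £186.06: home furniture → 3.5% + 1.5% city = 5% → £9.30
Total tax = £24.71 + £1.34 + £1.26 + £15.08 + £4.13 + £9.30 = £55.82

£55.82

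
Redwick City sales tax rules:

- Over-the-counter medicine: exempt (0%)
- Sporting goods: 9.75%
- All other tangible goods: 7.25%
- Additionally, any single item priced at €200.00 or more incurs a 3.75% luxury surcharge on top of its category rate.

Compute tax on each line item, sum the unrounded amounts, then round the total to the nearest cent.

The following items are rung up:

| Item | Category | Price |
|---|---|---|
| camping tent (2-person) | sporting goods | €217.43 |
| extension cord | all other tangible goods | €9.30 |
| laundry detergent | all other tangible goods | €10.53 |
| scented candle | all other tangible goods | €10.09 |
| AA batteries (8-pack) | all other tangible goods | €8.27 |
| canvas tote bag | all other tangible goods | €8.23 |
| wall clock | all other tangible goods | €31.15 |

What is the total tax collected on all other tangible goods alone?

Extension cord €9.30: all other tangible goods → 7.25% → €0.67425
Laundry detergent €10.53: all other tangible goods → 7.25% → €0.763425
Scented candle €10.09: all other tangible goods → 7.25% → €0.731525
AA batteries (8-pack) €8.27: all other tangible goods → 7.25% → €0.599575
Canvas tote bag €8.23: all other tangible goods → 7.25% → €0.596675
Wall clock €31.15: all other tangible goods → 7.25% → €2.258375
Tax on all other tangible goods: unrounded sum = €5.623825 → €5.62

€5.62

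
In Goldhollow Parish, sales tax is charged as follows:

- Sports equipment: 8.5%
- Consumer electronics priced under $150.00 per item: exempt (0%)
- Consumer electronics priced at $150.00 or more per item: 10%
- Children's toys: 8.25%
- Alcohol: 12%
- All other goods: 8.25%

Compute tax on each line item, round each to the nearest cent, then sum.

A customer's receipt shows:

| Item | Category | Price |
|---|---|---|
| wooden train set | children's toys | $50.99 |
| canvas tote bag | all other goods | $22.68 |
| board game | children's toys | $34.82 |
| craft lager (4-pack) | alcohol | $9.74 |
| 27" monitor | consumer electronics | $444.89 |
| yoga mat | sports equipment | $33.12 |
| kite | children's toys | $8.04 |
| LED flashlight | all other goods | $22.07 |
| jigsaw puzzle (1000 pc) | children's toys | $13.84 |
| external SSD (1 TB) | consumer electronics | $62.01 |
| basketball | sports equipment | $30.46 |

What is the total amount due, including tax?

Wooden train set $50.99: children's toys → 8.25% → $4.21
Canvas tote bag $22.68: all other goods → 8.25% → $1.87
Board game $34.82: children's toys → 8.25% → $2.87
Craft lager (4-pack) $9.74: alcohol → 12% → $1.17
27" monitor $444.89: consumer electronics, $150.00 or more → 10% → $44.49
Yoga mat $33.12: sports equipment → 8.5% → $2.82
Kite $8.04: children's toys → 8.25% → $0.66
LED flashlight $22.07: all other goods → 8.25% → $1.82
Jigsaw puzzle (1000 pc) $13.84: children's toys → 8.25% → $1.14
External SSD (1 TB) $62.01: consumer electronics, under $150.00 → 0% → $0.00
Basketball $30.46: sports equipment → 8.5% → $2.59
Subtotal = $732.66; tax = $63.64; total due = $796.30

$796.30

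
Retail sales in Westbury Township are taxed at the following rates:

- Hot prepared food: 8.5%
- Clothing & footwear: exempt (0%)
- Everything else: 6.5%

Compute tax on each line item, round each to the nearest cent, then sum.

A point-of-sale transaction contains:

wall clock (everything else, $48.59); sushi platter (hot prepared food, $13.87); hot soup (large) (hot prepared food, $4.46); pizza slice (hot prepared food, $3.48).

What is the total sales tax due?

$5.02

Wall clock $48.59: everything else → 6.5% → $3.16
Sushi platter $13.87: hot prepared food → 8.5% → $1.18
Hot soup (large) $4.46: hot prepared food → 8.5% → $0.38
Pizza slice $3.48: hot prepared food → 8.5% → $0.30
Total tax = $3.16 + $1.18 + $0.38 + $0.30 = $5.02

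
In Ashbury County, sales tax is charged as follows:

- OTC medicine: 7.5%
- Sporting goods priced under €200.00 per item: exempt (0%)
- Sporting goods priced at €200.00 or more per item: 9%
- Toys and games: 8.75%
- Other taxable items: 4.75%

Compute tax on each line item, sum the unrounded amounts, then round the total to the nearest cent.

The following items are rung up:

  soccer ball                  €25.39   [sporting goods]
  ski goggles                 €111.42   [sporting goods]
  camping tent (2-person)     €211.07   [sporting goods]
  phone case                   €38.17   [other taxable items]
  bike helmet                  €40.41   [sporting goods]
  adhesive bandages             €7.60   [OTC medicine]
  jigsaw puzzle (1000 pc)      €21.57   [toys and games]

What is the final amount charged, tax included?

€478.90

Soccer ball €25.39: sporting goods, under €200.00 → 0% → €0.00
Ski goggles €111.42: sporting goods, under €200.00 → 0% → €0.00
Camping tent (2-person) €211.07: sporting goods, €200.00 or more → 9% → €18.9963
Phone case €38.17: other taxable items → 4.75% → €1.813075
Bike helmet €40.41: sporting goods, under €200.00 → 0% → €0.00
Adhesive bandages €7.60: OTC medicine → 7.5% → €0.57
Jigsaw puzzle (1000 pc) €21.57: toys and games → 8.75% → €1.887375
Subtotal = €455.63; unrounded tax = €23.26675 → €23.27; total due = €478.90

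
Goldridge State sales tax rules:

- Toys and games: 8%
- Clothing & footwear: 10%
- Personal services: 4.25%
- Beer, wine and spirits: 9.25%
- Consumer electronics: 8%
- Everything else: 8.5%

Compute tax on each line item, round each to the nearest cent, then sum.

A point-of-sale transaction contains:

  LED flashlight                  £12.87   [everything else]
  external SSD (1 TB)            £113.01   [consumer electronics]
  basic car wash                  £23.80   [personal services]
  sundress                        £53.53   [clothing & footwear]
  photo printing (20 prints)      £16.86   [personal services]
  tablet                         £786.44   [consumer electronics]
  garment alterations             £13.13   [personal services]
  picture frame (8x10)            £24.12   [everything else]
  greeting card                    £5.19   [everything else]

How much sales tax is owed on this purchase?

LED flashlight £12.87: everything else → 8.5% → £1.09
External SSD (1 TB) £113.01: consumer electronics → 8% → £9.04
Basic car wash £23.80: personal services → 4.25% → £1.01
Sundress £53.53: clothing & footwear → 10% → £5.35
Photo printing (20 prints) £16.86: personal services → 4.25% → £0.72
Tablet £786.44: consumer electronics → 8% → £62.92
Garment alterations £13.13: personal services → 4.25% → £0.56
Picture frame (8x10) £24.12: everything else → 8.5% → £2.05
Greeting card £5.19: everything else → 8.5% → £0.44
Total tax = £1.09 + £9.04 + £1.01 + £5.35 + £0.72 + £62.92 + £0.56 + £2.05 + £0.44 = £83.18

£83.18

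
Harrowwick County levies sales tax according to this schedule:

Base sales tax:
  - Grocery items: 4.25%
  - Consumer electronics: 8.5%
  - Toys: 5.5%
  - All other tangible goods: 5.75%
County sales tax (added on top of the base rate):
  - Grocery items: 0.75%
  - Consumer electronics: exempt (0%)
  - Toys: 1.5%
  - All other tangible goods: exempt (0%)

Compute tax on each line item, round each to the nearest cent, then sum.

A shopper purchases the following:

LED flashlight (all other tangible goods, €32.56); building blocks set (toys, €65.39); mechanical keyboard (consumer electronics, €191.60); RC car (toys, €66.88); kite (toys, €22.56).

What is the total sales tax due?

LED flashlight €32.56: all other tangible goods → 5.75% + 0% county = 5.75% → €1.87
Building blocks set €65.39: toys → 5.5% + 1.5% county = 7% → €4.58
Mechanical keyboard €191.60: consumer electronics → 8.5% + 0% county = 8.5% → €16.29
RC car €66.88: toys → 5.5% + 1.5% county = 7% → €4.68
Kite €22.56: toys → 5.5% + 1.5% county = 7% → €1.58
Total tax = €1.87 + €4.58 + €16.29 + €4.68 + €1.58 = €29.00

€29.00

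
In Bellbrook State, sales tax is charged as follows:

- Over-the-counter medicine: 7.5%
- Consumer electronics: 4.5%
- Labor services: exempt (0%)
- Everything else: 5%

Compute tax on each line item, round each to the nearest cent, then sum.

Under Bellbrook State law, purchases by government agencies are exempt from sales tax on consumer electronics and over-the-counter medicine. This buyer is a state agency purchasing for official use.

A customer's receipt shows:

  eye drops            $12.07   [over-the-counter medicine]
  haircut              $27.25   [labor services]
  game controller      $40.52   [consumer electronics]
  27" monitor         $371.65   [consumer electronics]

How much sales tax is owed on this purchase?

Eye drops $12.07: over-the-counter medicine, buyer-exempt → 0% → $0.00
Haircut $27.25: labor services → 0% → $0.00
Game controller $40.52: consumer electronics, buyer-exempt → 0% → $0.00
27" monitor $371.65: consumer electronics, buyer-exempt → 0% → $0.00
Total tax = $0.00

$0.00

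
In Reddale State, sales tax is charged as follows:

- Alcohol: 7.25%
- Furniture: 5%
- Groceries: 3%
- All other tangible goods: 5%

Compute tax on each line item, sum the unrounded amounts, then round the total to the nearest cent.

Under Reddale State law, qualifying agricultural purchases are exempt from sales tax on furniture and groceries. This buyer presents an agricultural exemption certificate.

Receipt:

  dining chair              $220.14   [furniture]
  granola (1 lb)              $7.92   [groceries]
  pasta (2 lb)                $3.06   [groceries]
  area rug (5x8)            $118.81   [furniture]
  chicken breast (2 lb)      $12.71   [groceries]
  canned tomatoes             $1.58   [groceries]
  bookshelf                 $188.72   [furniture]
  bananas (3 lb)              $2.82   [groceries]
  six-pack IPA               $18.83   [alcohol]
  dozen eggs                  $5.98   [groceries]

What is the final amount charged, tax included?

$581.94

Dining chair $220.14: furniture, buyer-exempt → 0% → $0.00
Granola (1 lb) $7.92: groceries, buyer-exempt → 0% → $0.00
Pasta (2 lb) $3.06: groceries, buyer-exempt → 0% → $0.00
Area rug (5x8) $118.81: furniture, buyer-exempt → 0% → $0.00
Chicken breast (2 lb) $12.71: groceries, buyer-exempt → 0% → $0.00
Canned tomatoes $1.58: groceries, buyer-exempt → 0% → $0.00
Bookshelf $188.72: furniture, buyer-exempt → 0% → $0.00
Bananas (3 lb) $2.82: groceries, buyer-exempt → 0% → $0.00
Six-pack IPA $18.83: alcohol → 7.25% → $1.365175
Dozen eggs $5.98: groceries, buyer-exempt → 0% → $0.00
Subtotal = $580.57; unrounded tax = $1.365175 → $1.37; total due = $581.94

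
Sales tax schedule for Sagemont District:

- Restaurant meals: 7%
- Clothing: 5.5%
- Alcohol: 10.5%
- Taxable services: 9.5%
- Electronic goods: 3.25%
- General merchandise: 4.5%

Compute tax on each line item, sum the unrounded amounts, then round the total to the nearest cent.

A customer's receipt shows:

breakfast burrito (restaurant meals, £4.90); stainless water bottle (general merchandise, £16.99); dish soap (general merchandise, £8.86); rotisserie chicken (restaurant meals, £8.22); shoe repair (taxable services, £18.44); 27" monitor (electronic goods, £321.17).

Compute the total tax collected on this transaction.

£14.27

Breakfast burrito £4.90: restaurant meals → 7% → £0.343
Stainless water bottle £16.99: general merchandise → 4.5% → £0.76455
Dish soap £8.86: general merchandise → 4.5% → £0.3987
Rotisserie chicken £8.22: restaurant meals → 7% → £0.5754
Shoe repair £18.44: taxable services → 9.5% → £1.7518
27" monitor £321.17: electronic goods → 3.25% → £10.438025
Unrounded tax sum = £14.271475 → £14.27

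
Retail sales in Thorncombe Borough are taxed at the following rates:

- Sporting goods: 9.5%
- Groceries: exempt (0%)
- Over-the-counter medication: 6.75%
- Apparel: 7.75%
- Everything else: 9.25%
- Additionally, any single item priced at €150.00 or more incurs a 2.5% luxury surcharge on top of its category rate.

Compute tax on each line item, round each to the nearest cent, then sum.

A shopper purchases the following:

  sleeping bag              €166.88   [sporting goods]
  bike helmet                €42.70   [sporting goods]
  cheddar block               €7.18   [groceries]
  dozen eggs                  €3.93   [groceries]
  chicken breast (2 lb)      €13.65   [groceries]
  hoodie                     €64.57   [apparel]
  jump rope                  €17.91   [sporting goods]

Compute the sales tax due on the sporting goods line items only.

€25.79

Sleeping bag €166.88: sporting goods → 9.5% + 2.5% surcharge = 12% → €20.03
Bike helmet €42.70: sporting goods → 9.5% → €4.06
Jump rope €17.91: sporting goods → 9.5% → €1.70
Tax on sporting goods = €20.03 + €4.06 + €1.70 = €25.79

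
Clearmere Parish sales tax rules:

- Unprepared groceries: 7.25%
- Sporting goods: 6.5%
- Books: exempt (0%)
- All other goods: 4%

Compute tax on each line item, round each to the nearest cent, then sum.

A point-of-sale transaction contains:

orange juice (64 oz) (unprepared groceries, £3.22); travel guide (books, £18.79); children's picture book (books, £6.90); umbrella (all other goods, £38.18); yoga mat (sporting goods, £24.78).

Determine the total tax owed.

£3.37

Orange juice (64 oz) £3.22: unprepared groceries → 7.25% → £0.23
Travel guide £18.79: books → 0% → £0.00
Children's picture book £6.90: books → 0% → £0.00
Umbrella £38.18: all other goods → 4% → £1.53
Yoga mat £24.78: sporting goods → 6.5% → £1.61
Total tax = £0.23 + £1.53 + £1.61 = £3.37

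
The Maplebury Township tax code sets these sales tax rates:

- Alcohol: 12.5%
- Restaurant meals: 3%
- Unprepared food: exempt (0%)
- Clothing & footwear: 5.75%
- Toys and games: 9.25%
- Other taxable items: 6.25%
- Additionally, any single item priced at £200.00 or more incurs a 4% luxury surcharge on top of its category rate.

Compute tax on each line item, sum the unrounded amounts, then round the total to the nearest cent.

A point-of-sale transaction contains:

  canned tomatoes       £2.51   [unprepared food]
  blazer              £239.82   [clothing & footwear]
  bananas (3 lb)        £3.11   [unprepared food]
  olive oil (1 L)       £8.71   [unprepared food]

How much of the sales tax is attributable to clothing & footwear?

Blazer £239.82: clothing & footwear → 5.75% + 4% surcharge = 9.75% → £23.38245
Tax on clothing & footwear: unrounded sum = £23.38245 → £23.38

£23.38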